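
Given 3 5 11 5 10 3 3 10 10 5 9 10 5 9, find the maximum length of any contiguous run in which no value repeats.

4

add 3: [3] len 1
add 5: [3, 5] len 2
add 11: [3, 5, 11] len 3
add 5 (repeat 5, move left end past it): [11, 5] len 2
add 10: [11, 5, 10] len 3
add 3: [11, 5, 10, 3] len 4
add 3 (repeat 3, move left end past it): [3] len 1
add 10: [3, 10] len 2
add 10 (repeat 10, move left end past it): [10] len 1
add 5: [10, 5] len 2
add 9: [10, 5, 9] len 3
add 10 (repeat 10, move left end past it): [5, 9, 10] len 3
add 5 (repeat 5, move left end past it): [9, 10, 5] len 3
add 9 (repeat 9, move left end past it): [10, 5, 9] len 3
Longest all-distinct length: 4.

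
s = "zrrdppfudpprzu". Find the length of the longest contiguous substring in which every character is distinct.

add z: [z] len 1
add r: [z, r] len 2
add r (repeat r, move left end past it): [r] len 1
add d: [r, d] len 2
add p: [r, d, p] len 3
add p (repeat p, move left end past it): [p] len 1
add f: [p, f] len 2
add u: [p, f, u] len 3
add d: [p, f, u, d] len 4
add p (repeat p, move left end past it): [f, u, d, p] len 4
add p (repeat p, move left end past it): [p] len 1
add r: [p, r] len 2
add z: [p, r, z] len 3
add u: [p, r, z, u] len 4
Longest all-distinct length: 4.

4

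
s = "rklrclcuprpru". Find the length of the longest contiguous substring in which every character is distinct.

[r] len 1
[r, k] len 2
[r, k, l] len 3
[k, l, r] len 3
[k, l, r, c] len 4
[r, c, l] len 3
[l, c] len 2
[l, c, u] len 3
[l, c, u, p] len 4
[l, c, u, p, r] len 5
[r, p] len 2
[p, r] len 2
[p, r, u] len 3
Longest all-distinct length: 5.

5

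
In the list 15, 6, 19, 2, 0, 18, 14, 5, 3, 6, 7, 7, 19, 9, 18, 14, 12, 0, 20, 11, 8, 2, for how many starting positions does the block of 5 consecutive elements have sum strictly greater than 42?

11

[15, 6, 19, 2, 0] → sum 42
[6, 19, 2, 0, 18] → sum 45  > 42 ✓
[19, 2, 0, 18, 14] → sum 53  > 42 ✓
[2, 0, 18, 14, 5] → sum 39
[0, 18, 14, 5, 3] → sum 40
[18, 14, 5, 3, 6] → sum 46  > 42 ✓
[14, 5, 3, 6, 7] → sum 35
[5, 3, 6, 7, 7] → sum 28
[3, 6, 7, 7, 19] → sum 42
[6, 7, 7, 19, 9] → sum 48  > 42 ✓
[7, 7, 19, 9, 18] → sum 60  > 42 ✓
[7, 19, 9, 18, 14] → sum 67  > 42 ✓
[19, 9, 18, 14, 12] → sum 72  > 42 ✓
[9, 18, 14, 12, 0] → sum 53  > 42 ✓
[18, 14, 12, 0, 20] → sum 64  > 42 ✓
[14, 12, 0, 20, 11] → sum 57  > 42 ✓
[12, 0, 20, 11, 8] → sum 51  > 42 ✓
[0, 20, 11, 8, 2] → sum 41
11 windows satisfy the condition.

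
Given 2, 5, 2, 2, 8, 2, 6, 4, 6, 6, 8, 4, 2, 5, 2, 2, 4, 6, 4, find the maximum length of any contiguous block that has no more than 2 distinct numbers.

4

add 2: window [2] (1 distinct), len 1
add 5: window [2, 5] (2 distinct), len 2
add 2: window [2, 5, 2] (2 distinct), len 3
add 2: window [2, 5, 2, 2] (2 distinct), len 4
add 8: window [2, 2, 8] (2 distinct), len 3
add 2: window [2, 2, 8, 2] (2 distinct), len 4
add 6: window [2, 6] (2 distinct), len 2
add 4: window [6, 4] (2 distinct), len 2
add 6: window [6, 4, 6] (2 distinct), len 3
add 6: window [6, 4, 6, 6] (2 distinct), len 4
add 8: window [6, 6, 8] (2 distinct), len 3
add 4: window [8, 4] (2 distinct), len 2
add 2: window [4, 2] (2 distinct), len 2
add 5: window [2, 5] (2 distinct), len 2
add 2: window [2, 5, 2] (2 distinct), len 3
add 2: window [2, 5, 2, 2] (2 distinct), len 4
add 4: window [2, 2, 4] (2 distinct), len 3
add 6: window [4, 6] (2 distinct), len 2
add 4: window [4, 6, 4] (2 distinct), len 3
Longest length with ≤2 distinct: 4.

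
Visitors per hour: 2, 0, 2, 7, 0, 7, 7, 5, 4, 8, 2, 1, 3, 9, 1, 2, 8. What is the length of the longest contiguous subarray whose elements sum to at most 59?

Extend to the right; shrink from the left whenever the sum exceeds 59:
→ 2: sum 2, len 1
→ 0: sum 2, len 2
→ 2: sum 4, len 3
→ 7: sum 11, len 4
→ 0: sum 11, len 5
→ 7: sum 18, len 6
→ 7: sum 25, len 7
→ 5: sum 30, len 8
→ 4: sum 34, len 9
→ 8: sum 42, len 10
→ 2: sum 44, len 11
→ 1: sum 45, len 12
→ 3: sum 48, len 13
→ 9: sum 57, len 14
→ 1: sum 58, len 15
→ 2 (dropped 2): sum 58, len 15
→ 8 (dropped 0, 2, 7): sum 57, len 13
Longest length seen: 15.

15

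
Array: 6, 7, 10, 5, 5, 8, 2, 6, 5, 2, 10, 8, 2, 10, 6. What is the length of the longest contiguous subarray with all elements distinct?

5

[6] len 1
[6, 7] len 2
[6, 7, 10] len 3
[6, 7, 10, 5] len 4
[5] len 1
[5, 8] len 2
[5, 8, 2] len 3
[5, 8, 2, 6] len 4
[8, 2, 6, 5] len 4
[6, 5, 2] len 3
[6, 5, 2, 10] len 4
[6, 5, 2, 10, 8] len 5
[10, 8, 2] len 3
[8, 2, 10] len 3
[8, 2, 10, 6] len 4
Longest all-distinct length: 5.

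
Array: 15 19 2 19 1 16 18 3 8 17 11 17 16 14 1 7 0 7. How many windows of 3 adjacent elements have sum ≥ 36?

8

[15, 19, 2] → sum 36  ≥ 36 ✓
[19, 2, 19] → sum 40  ≥ 36 ✓
[2, 19, 1] → sum 22
[19, 1, 16] → sum 36  ≥ 36 ✓
[1, 16, 18] → sum 35
[16, 18, 3] → sum 37  ≥ 36 ✓
[18, 3, 8] → sum 29
[3, 8, 17] → sum 28
[8, 17, 11] → sum 36  ≥ 36 ✓
[17, 11, 17] → sum 45  ≥ 36 ✓
[11, 17, 16] → sum 44  ≥ 36 ✓
[17, 16, 14] → sum 47  ≥ 36 ✓
[16, 14, 1] → sum 31
[14, 1, 7] → sum 22
[1, 7, 0] → sum 8
[7, 0, 7] → sum 14
8 windows satisfy the condition.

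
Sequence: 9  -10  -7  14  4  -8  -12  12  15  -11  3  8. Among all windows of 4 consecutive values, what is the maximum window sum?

[9, -10, -7, 14] → sum 6
[-10, -7, 14, 4] → sum 1
[-7, 14, 4, -8] → sum 3
[14, 4, -8, -12] → sum -2
[4, -8, -12, 12] → sum -4
[-8, -12, 12, 15] → sum 7
[-12, 12, 15, -11] → sum 4
[12, 15, -11, 3] → sum 19
[15, -11, 3, 8] → sum 15
Maximum of these is 19.

19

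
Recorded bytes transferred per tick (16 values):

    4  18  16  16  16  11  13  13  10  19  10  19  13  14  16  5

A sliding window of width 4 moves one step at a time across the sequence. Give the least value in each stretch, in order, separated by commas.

4, 16, 11, 11, 11, 10, 10, 10, 10, 10, 10, 13, 5

Sliding a size-4 window across the 16 values:
(4, 18, 16, 16) → min 4
(18, 16, 16, 16) → min 16
(16, 16, 16, 11) → min 11
(16, 16, 11, 13) → min 11
(16, 11, 13, 13) → min 11
(11, 13, 13, 10) → min 10
(13, 13, 10, 19) → min 10
(13, 10, 19, 10) → min 10
(10, 19, 10, 19) → min 10
(19, 10, 19, 13) → min 10
(10, 19, 13, 14) → min 10
(19, 13, 14, 16) → min 13
(13, 14, 16, 5) → min 5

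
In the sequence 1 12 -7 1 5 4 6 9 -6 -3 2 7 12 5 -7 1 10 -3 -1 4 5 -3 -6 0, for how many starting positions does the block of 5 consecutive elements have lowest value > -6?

5

(1, 12, -7, 1, 5) → min -7
(12, -7, 1, 5, 4) → min -7
(-7, 1, 5, 4, 6) → min -7
(1, 5, 4, 6, 9) → min 1  > -6 ✓
(5, 4, 6, 9, -6) → min -6
(4, 6, 9, -6, -3) → min -6
(6, 9, -6, -3, 2) → min -6
(9, -6, -3, 2, 7) → min -6
(-6, -3, 2, 7, 12) → min -6
(-3, 2, 7, 12, 5) → min -3  > -6 ✓
(2, 7, 12, 5, -7) → min -7
(7, 12, 5, -7, 1) → min -7
(12, 5, -7, 1, 10) → min -7
(5, -7, 1, 10, -3) → min -7
(-7, 1, 10, -3, -1) → min -7
(1, 10, -3, -1, 4) → min -3  > -6 ✓
(10, -3, -1, 4, 5) → min -3  > -6 ✓
(-3, -1, 4, 5, -3) → min -3  > -6 ✓
(-1, 4, 5, -3, -6) → min -6
(4, 5, -3, -6, 0) → min -6
5 windows satisfy the condition.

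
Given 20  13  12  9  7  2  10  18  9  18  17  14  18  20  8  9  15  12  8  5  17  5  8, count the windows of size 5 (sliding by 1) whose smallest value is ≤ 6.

[20, 13, 12, 9, 7] → min 7
[13, 12, 9, 7, 2] → min 2  ≤ 6 ✓
[12, 9, 7, 2, 10] → min 2  ≤ 6 ✓
[9, 7, 2, 10, 18] → min 2  ≤ 6 ✓
[7, 2, 10, 18, 9] → min 2  ≤ 6 ✓
[2, 10, 18, 9, 18] → min 2  ≤ 6 ✓
[10, 18, 9, 18, 17] → min 9
[18, 9, 18, 17, 14] → min 9
[9, 18, 17, 14, 18] → min 9
[18, 17, 14, 18, 20] → min 14
[17, 14, 18, 20, 8] → min 8
[14, 18, 20, 8, 9] → min 8
[18, 20, 8, 9, 15] → min 8
[20, 8, 9, 15, 12] → min 8
[8, 9, 15, 12, 8] → min 8
[9, 15, 12, 8, 5] → min 5  ≤ 6 ✓
[15, 12, 8, 5, 17] → min 5  ≤ 6 ✓
[12, 8, 5, 17, 5] → min 5  ≤ 6 ✓
[8, 5, 17, 5, 8] → min 5  ≤ 6 ✓
9 windows satisfy the condition.

9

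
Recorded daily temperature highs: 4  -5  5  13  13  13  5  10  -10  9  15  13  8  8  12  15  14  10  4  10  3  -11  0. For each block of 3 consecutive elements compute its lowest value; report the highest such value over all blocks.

13

[4, -5, 5] → min -5
[-5, 5, 13] → min -5
[5, 13, 13] → min 5
[13, 13, 13] → min 13
[13, 13, 5] → min 5
[13, 5, 10] → min 5
[5, 10, -10] → min -10
[10, -10, 9] → min -10
[-10, 9, 15] → min -10
[9, 15, 13] → min 9
[15, 13, 8] → min 8
[13, 8, 8] → min 8
[8, 8, 12] → min 8
[8, 12, 15] → min 8
[12, 15, 14] → min 12
[15, 14, 10] → min 10
[14, 10, 4] → min 4
[10, 4, 10] → min 4
[4, 10, 3] → min 3
[10, 3, -11] → min -11
[3, -11, 0] → min -11
Highest of these is 13.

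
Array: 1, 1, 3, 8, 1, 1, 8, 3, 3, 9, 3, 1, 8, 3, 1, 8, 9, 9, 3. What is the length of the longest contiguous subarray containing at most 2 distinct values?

[1] 1 distinct, len 1
[1, 1] 1 distinct, len 2
[1, 1, 3] 2 distinct, len 3
[3, 8] 2 distinct, len 2
[8, 1] 2 distinct, len 2
[8, 1, 1] 2 distinct, len 3
[8, 1, 1, 8] 2 distinct, len 4
[8, 3] 2 distinct, len 2
[8, 3, 3] 2 distinct, len 3
[3, 3, 9] 2 distinct, len 3
[3, 3, 9, 3] 2 distinct, len 4
[3, 1] 2 distinct, len 2
[1, 8] 2 distinct, len 2
[8, 3] 2 distinct, len 2
[3, 1] 2 distinct, len 2
[1, 8] 2 distinct, len 2
[8, 9] 2 distinct, len 2
[8, 9, 9] 2 distinct, len 3
[9, 9, 3] 2 distinct, len 3
Longest length with ≤2 distinct: 4.

4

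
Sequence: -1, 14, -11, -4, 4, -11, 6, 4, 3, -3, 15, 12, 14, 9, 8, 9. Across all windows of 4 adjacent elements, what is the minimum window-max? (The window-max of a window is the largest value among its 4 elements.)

4

-1 14 -11 -4 → max 14
14 -11 -4 4 → max 14
-11 -4 4 -11 → max 4
-4 4 -11 6 → max 6
4 -11 6 4 → max 6
-11 6 4 3 → max 6
6 4 3 -3 → max 6
4 3 -3 15 → max 15
3 -3 15 12 → max 15
-3 15 12 14 → max 15
15 12 14 9 → max 15
12 14 9 8 → max 14
14 9 8 9 → max 14
Minimum of these is 4.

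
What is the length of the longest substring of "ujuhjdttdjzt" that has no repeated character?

[u] len 1
[u, j] len 2
[j, u] len 2
[j, u, h] len 3
[u, h, j] len 3
[u, h, j, d] len 4
[u, h, j, d, t] len 5
[t] len 1
[t, d] len 2
[t, d, j] len 3
[t, d, j, z] len 4
[d, j, z, t] len 4
Longest all-distinct length: 5.

5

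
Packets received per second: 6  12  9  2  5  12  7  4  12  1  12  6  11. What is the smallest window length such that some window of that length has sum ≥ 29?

3

add 6: running sum 6 < 29
add 12: running sum 18 < 29
add 9: running sum 27 < 29
add 2: shortest ending here [6, 12, 9, 2] sum 29, len 4
add 5: shortest ending here [6, 12, 9, 2, 5] sum 34, len 5
add 12: shortest ending here [12, 9, 2, 5, 12] sum 40, len 5
add 7: shortest ending here [9, 2, 5, 12, 7] sum 35, len 5
add 4: shortest ending here [2, 5, 12, 7, 4] sum 30, len 5
add 12: shortest ending here [12, 7, 4, 12] sum 35, len 4
add 1: shortest ending here [12, 7, 4, 12, 1] sum 36, len 5
add 12: shortest ending here [4, 12, 1, 12] sum 29, len 4
add 6: shortest ending here [12, 1, 12, 6] sum 31, len 4
add 11: shortest ending here [12, 6, 11] sum 29, len 3
Shortest qualifying length: 3.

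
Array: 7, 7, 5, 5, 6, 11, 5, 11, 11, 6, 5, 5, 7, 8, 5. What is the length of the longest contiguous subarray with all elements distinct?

add 7: [7] len 1
add 7 (repeat 7, move left end past it): [7] len 1
add 5: [7, 5] len 2
add 5 (repeat 5, move left end past it): [5] len 1
add 6: [5, 6] len 2
add 11: [5, 6, 11] len 3
add 5 (repeat 5, move left end past it): [6, 11, 5] len 3
add 11 (repeat 11, move left end past it): [5, 11] len 2
add 11 (repeat 11, move left end past it): [11] len 1
add 6: [11, 6] len 2
add 5: [11, 6, 5] len 3
add 5 (repeat 5, move left end past it): [5] len 1
add 7: [5, 7] len 2
add 8: [5, 7, 8] len 3
add 5 (repeat 5, move left end past it): [7, 8, 5] len 3
Longest all-distinct length: 3.

3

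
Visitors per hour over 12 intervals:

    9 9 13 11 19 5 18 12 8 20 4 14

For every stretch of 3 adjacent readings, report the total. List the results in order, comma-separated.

31, 33, 43, 35, 42, 35, 38, 40, 32, 38

Sliding a size-3 window across the 12 values:
9 9 13 → sum 31
9 13 11 → sum 33
13 11 19 → sum 43
11 19 5 → sum 35
19 5 18 → sum 42
5 18 12 → sum 35
18 12 8 → sum 38
12 8 20 → sum 40
8 20 4 → sum 32
20 4 14 → sum 38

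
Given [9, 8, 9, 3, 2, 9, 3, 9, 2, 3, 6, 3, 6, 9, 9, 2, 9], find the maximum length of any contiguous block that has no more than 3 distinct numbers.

8

Extend right; when distinct count exceeds 3, shrink from the left:
[9] 1 distinct, len 1
[9, 8] 2 distinct, len 2
[9, 8, 9] 2 distinct, len 3
[9, 8, 9, 3] 3 distinct, len 4
[9, 3, 2] 3 distinct, len 3
[9, 3, 2, 9] 3 distinct, len 4
[9, 3, 2, 9, 3] 3 distinct, len 5
[9, 3, 2, 9, 3, 9] 3 distinct, len 6
[9, 3, 2, 9, 3, 9, 2] 3 distinct, len 7
[9, 3, 2, 9, 3, 9, 2, 3] 3 distinct, len 8
[2, 3, 6] 3 distinct, len 3
[2, 3, 6, 3] 3 distinct, len 4
[2, 3, 6, 3, 6] 3 distinct, len 5
[3, 6, 3, 6, 9] 3 distinct, len 5
[3, 6, 3, 6, 9, 9] 3 distinct, len 6
[6, 9, 9, 2] 3 distinct, len 4
[6, 9, 9, 2, 9] 3 distinct, len 5
Longest length with ≤3 distinct: 8.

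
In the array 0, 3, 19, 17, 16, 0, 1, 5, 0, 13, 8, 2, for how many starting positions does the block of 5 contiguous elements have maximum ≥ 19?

0 3 19 17 16 → max 19  ≥ 19 ✓
3 19 17 16 0 → max 19  ≥ 19 ✓
19 17 16 0 1 → max 19  ≥ 19 ✓
17 16 0 1 5 → max 17
16 0 1 5 0 → max 16
0 1 5 0 13 → max 13
1 5 0 13 8 → max 13
5 0 13 8 2 → max 13
3 windows satisfy the condition.

3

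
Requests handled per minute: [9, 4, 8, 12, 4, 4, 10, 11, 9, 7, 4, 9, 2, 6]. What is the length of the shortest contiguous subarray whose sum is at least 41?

5

Extend right; whenever the sum reaches 41, record the length and shrink from the left:
add 9: running sum 9 < 41
add 4: running sum 13 < 41
add 8: running sum 21 < 41
add 12: running sum 33 < 41
add 4: running sum 37 < 41
end 5: [9, 4, 8, 12, 4, 4] sum 41, len 6
end 6: [4, 8, 12, 4, 4, 10] sum 42, len 6
end 7: [12, 4, 4, 10, 11] sum 41, len 5
end 8: [12, 4, 4, 10, 11, 9] sum 50, len 6
end 9: [4, 10, 11, 9, 7] sum 41, len 5
end 10: [10, 11, 9, 7, 4] sum 41, len 5
end 11: [10, 11, 9, 7, 4, 9] sum 50, len 6
end 12: [11, 9, 7, 4, 9, 2] sum 42, len 6
end 13: [11, 9, 7, 4, 9, 2, 6] sum 48, len 7
Shortest qualifying length: 5.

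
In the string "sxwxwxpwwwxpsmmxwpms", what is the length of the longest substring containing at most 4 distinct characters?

add s: window [s] (1 distinct), len 1
add x: window [s, x] (2 distinct), len 2
add w: window [s, x, w] (3 distinct), len 3
add x: window [s, x, w, x] (3 distinct), len 4
add w: window [s, x, w, x, w] (3 distinct), len 5
add x: window [s, x, w, x, w, x] (3 distinct), len 6
add p: window [s, x, w, x, w, x, p] (4 distinct), len 7
add w: window [s, x, w, x, w, x, p, w] (4 distinct), len 8
add w: window [s, x, w, x, w, x, p, w, w] (4 distinct), len 9
add w: window [s, x, w, x, w, x, p, w, w, w] (4 distinct), len 10
add x: window [s, x, w, x, w, x, p, w, w, w, x] (4 distinct), len 11
add p: window [s, x, w, x, w, x, p, w, w, w, x, p] (4 distinct), len 12
add s: window [s, x, w, x, w, x, p, w, w, w, x, p, s] (4 distinct), len 13
add m: window [x, p, s, m] (4 distinct), len 4
add m: window [x, p, s, m, m] (4 distinct), len 5
add x: window [x, p, s, m, m, x] (4 distinct), len 6
add w: window [s, m, m, x, w] (4 distinct), len 5
add p: window [m, m, x, w, p] (4 distinct), len 5
add m: window [m, m, x, w, p, m] (4 distinct), len 6
add s: window [w, p, m, s] (4 distinct), len 4
Longest length with ≤4 distinct: 13.

13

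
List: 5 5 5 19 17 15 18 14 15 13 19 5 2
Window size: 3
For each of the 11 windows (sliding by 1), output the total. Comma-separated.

15, 29, 41, 51, 50, 47, 47, 42, 47, 37, 26

[5, 5, 5] → sum 15
[5, 5, 19] → sum 29
[5, 19, 17] → sum 41
[19, 17, 15] → sum 51
[17, 15, 18] → sum 50
[15, 18, 14] → sum 47
[18, 14, 15] → sum 47
[14, 15, 13] → sum 42
[15, 13, 19] → sum 47
[13, 19, 5] → sum 37
[19, 5, 2] → sum 26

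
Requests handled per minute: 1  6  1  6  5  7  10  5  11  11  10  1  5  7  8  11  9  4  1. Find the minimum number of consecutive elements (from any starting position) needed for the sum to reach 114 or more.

17

add 1: running sum 1 < 114
add 6: running sum 7 < 114
add 1: running sum 8 < 114
add 6: running sum 14 < 114
add 5: running sum 19 < 114
add 7: running sum 26 < 114
add 10: running sum 36 < 114
add 5: running sum 41 < 114
add 11: running sum 52 < 114
add 11: running sum 63 < 114
add 10: running sum 73 < 114
add 1: running sum 74 < 114
add 5: running sum 79 < 114
add 7: running sum 86 < 114
add 8: running sum 94 < 114
add 11: running sum 105 < 114
add 9: shortest ending here [1, 6, 1, 6, 5, 7, 10, 5, 11, 11, 10, 1, 5, 7, 8, 11, 9] sum 114, len 17
add 4: shortest ending here [6, 1, 6, 5, 7, 10, 5, 11, 11, 10, 1, 5, 7, 8, 11, 9, 4] sum 117, len 17
add 1: shortest ending here [6, 1, 6, 5, 7, 10, 5, 11, 11, 10, 1, 5, 7, 8, 11, 9, 4, 1] sum 118, len 18
Shortest qualifying length: 17.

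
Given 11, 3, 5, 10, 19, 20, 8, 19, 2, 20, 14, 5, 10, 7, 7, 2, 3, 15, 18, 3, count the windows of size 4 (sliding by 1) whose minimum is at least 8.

2

11 3 5 10 → min 3
3 5 10 19 → min 3
5 10 19 20 → min 5
10 19 20 8 → min 8  ≥ 8 ✓
19 20 8 19 → min 8  ≥ 8 ✓
20 8 19 2 → min 2
8 19 2 20 → min 2
19 2 20 14 → min 2
2 20 14 5 → min 2
20 14 5 10 → min 5
14 5 10 7 → min 5
5 10 7 7 → min 5
10 7 7 2 → min 2
7 7 2 3 → min 2
7 2 3 15 → min 2
2 3 15 18 → min 2
3 15 18 3 → min 3
2 windows satisfy the condition.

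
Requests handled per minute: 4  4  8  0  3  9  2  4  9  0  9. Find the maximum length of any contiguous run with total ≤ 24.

→ 4: sum 4, len 1
→ 4: sum 8, len 2
→ 8: sum 16, len 3
→ 0: sum 16, len 4
→ 3: sum 19, len 5
→ 9 (dropped 4): sum 24, len 5
→ 2 (dropped 4): sum 22, len 5
→ 4 (dropped 8): sum 18, len 5
→ 9 (dropped 0, 3): sum 24, len 4
→ 0: sum 24, len 5
→ 9 (dropped 9): sum 24, len 5
Longest length seen: 5.

5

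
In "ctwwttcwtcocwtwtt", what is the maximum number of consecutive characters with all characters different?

4

add c: [c] len 1
add t: [c, t] len 2
add w: [c, t, w] len 3
add w (repeat w, move left end past it): [w] len 1
add t: [w, t] len 2
add t (repeat t, move left end past it): [t] len 1
add c: [t, c] len 2
add w: [t, c, w] len 3
add t (repeat t, move left end past it): [c, w, t] len 3
add c (repeat c, move left end past it): [w, t, c] len 3
add o: [w, t, c, o] len 4
add c (repeat c, move left end past it): [o, c] len 2
add w: [o, c, w] len 3
add t: [o, c, w, t] len 4
add w (repeat w, move left end past it): [t, w] len 2
add t (repeat t, move left end past it): [w, t] len 2
add t (repeat t, move left end past it): [t] len 1
Longest all-distinct length: 4.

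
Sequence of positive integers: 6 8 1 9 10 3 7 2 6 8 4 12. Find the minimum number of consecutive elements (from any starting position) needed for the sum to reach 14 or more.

add 6: running sum 6 < 14
end 1: [6, 8] sum 14, len 2
end 2: [6, 8, 1] sum 15, len 3
end 3: [8, 1, 9] sum 18, len 3
end 4: [9, 10] sum 19, len 2
end 5: [9, 10, 3] sum 22, len 3
end 6: [10, 3, 7] sum 20, len 3
end 7: [10, 3, 7, 2] sum 22, len 4
end 8: [7, 2, 6] sum 15, len 3
end 9: [6, 8] sum 14, len 2
end 10: [6, 8, 4] sum 18, len 3
end 11: [4, 12] sum 16, len 2
Shortest qualifying length: 2.

2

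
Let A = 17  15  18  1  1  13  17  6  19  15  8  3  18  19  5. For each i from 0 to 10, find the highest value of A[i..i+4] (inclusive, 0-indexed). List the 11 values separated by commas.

18, 18, 18, 17, 19, 19, 19, 19, 19, 19, 19

17 15 18 1 1 → max 18
15 18 1 1 13 → max 18
18 1 1 13 17 → max 18
1 1 13 17 6 → max 17
1 13 17 6 19 → max 19
13 17 6 19 15 → max 19
17 6 19 15 8 → max 19
6 19 15 8 3 → max 19
19 15 8 3 18 → max 19
15 8 3 18 19 → max 19
8 3 18 19 5 → max 19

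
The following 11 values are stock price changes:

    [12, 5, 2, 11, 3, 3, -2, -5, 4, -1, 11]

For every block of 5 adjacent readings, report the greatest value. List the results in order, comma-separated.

Sliding a size-5 window across the 11 values:
12 5 2 11 3 → max 12
5 2 11 3 3 → max 11
2 11 3 3 -2 → max 11
11 3 3 -2 -5 → max 11
3 3 -2 -5 4 → max 4
3 -2 -5 4 -1 → max 4
-2 -5 4 -1 11 → max 11

12, 11, 11, 11, 4, 4, 11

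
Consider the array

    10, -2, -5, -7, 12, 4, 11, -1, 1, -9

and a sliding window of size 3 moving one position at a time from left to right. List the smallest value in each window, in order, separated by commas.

-5, -7, -7, -7, 4, -1, -1, -9

(10, -2, -5) → min -5
(-2, -5, -7) → min -7
(-5, -7, 12) → min -7
(-7, 12, 4) → min -7
(12, 4, 11) → min 4
(4, 11, -1) → min -1
(11, -1, 1) → min -1
(-1, 1, -9) → min -9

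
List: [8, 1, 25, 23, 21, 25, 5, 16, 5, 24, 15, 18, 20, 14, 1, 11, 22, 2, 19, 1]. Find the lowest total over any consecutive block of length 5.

[8, 1, 25, 23, 21] → sum 78
[1, 25, 23, 21, 25] → sum 95
[25, 23, 21, 25, 5] → sum 99
[23, 21, 25, 5, 16] → sum 90
[21, 25, 5, 16, 5] → sum 72
[25, 5, 16, 5, 24] → sum 75
[5, 16, 5, 24, 15] → sum 65
[16, 5, 24, 15, 18] → sum 78
[5, 24, 15, 18, 20] → sum 82
[24, 15, 18, 20, 14] → sum 91
[15, 18, 20, 14, 1] → sum 68
[18, 20, 14, 1, 11] → sum 64
[20, 14, 1, 11, 22] → sum 68
[14, 1, 11, 22, 2] → sum 50
[1, 11, 22, 2, 19] → sum 55
[11, 22, 2, 19, 1] → sum 55
Lowest of these is 50.

50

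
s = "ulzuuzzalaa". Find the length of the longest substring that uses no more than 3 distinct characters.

7

add u: window [u] (1 distinct), len 1
add l: window [u, l] (2 distinct), len 2
add z: window [u, l, z] (3 distinct), len 3
add u: window [u, l, z, u] (3 distinct), len 4
add u: window [u, l, z, u, u] (3 distinct), len 5
add z: window [u, l, z, u, u, z] (3 distinct), len 6
add z: window [u, l, z, u, u, z, z] (3 distinct), len 7
add a: window [z, u, u, z, z, a] (3 distinct), len 6
add l: window [z, z, a, l] (3 distinct), len 4
add a: window [z, z, a, l, a] (3 distinct), len 5
add a: window [z, z, a, l, a, a] (3 distinct), len 6
Longest length with ≤3 distinct: 7.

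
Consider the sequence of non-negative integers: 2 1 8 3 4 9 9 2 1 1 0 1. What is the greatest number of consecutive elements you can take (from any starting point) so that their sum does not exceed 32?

add 2: [2] sum 2, len 1
add 1: [2, 1] sum 3, len 2
add 8: [2, 1, 8] sum 11, len 3
add 3: [2, 1, 8, 3] sum 14, len 4
add 4: [2, 1, 8, 3, 4] sum 18, len 5
add 9: [2, 1, 8, 3, 4, 9] sum 27, len 6
add 9: [3, 4, 9, 9] sum 25, len 4
add 2: [3, 4, 9, 9, 2] sum 27, len 5
add 1: [3, 4, 9, 9, 2, 1] sum 28, len 6
add 1: [3, 4, 9, 9, 2, 1, 1] sum 29, len 7
add 0: [3, 4, 9, 9, 2, 1, 1, 0] sum 29, len 8
add 1: [3, 4, 9, 9, 2, 1, 1, 0, 1] sum 30, len 9
Longest length seen: 9.

9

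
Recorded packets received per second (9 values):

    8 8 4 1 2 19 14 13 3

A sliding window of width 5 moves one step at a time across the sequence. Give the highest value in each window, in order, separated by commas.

[8, 8, 4, 1, 2] → max 8
[8, 4, 1, 2, 19] → max 19
[4, 1, 2, 19, 14] → max 19
[1, 2, 19, 14, 13] → max 19
[2, 19, 14, 13, 3] → max 19

8, 19, 19, 19, 19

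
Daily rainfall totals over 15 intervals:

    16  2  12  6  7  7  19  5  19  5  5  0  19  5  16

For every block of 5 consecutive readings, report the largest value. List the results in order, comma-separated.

16 2 12 6 7 → max 16
2 12 6 7 7 → max 12
12 6 7 7 19 → max 19
6 7 7 19 5 → max 19
7 7 19 5 19 → max 19
7 19 5 19 5 → max 19
19 5 19 5 5 → max 19
5 19 5 5 0 → max 19
19 5 5 0 19 → max 19
5 5 0 19 5 → max 19
5 0 19 5 16 → max 19

16, 12, 19, 19, 19, 19, 19, 19, 19, 19, 19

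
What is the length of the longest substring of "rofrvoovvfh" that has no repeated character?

4

add r: [r] len 1
add o: [r, o] len 2
add f: [r, o, f] len 3
add r (repeat r, move left end past it): [o, f, r] len 3
add v: [o, f, r, v] len 4
add o (repeat o, move left end past it): [f, r, v, o] len 4
add o (repeat o, move left end past it): [o] len 1
add v: [o, v] len 2
add v (repeat v, move left end past it): [v] len 1
add f: [v, f] len 2
add h: [v, f, h] len 3
Longest all-distinct length: 4.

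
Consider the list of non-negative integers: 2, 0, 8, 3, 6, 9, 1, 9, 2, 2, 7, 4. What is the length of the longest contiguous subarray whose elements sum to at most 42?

10

Extend to the right; shrink from the left whenever the sum exceeds 42:
add 2: [2] sum 2, len 1
add 0: [2, 0] sum 2, len 2
add 8: [2, 0, 8] sum 10, len 3
add 3: [2, 0, 8, 3] sum 13, len 4
add 6: [2, 0, 8, 3, 6] sum 19, len 5
add 9: [2, 0, 8, 3, 6, 9] sum 28, len 6
add 1: [2, 0, 8, 3, 6, 9, 1] sum 29, len 7
add 9: [2, 0, 8, 3, 6, 9, 1, 9] sum 38, len 8
add 2: [2, 0, 8, 3, 6, 9, 1, 9, 2] sum 40, len 9
add 2: [2, 0, 8, 3, 6, 9, 1, 9, 2, 2] sum 42, len 10
add 7: [3, 6, 9, 1, 9, 2, 2, 7] sum 39, len 8
add 4: [6, 9, 1, 9, 2, 2, 7, 4] sum 40, len 8
Longest length seen: 10.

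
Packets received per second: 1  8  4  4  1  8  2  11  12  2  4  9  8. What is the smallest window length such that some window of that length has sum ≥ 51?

8

Extend right; whenever the sum reaches 51, record the length and shrink from the left:
add 1: running sum 1 < 51
add 8: running sum 9 < 51
add 4: running sum 13 < 51
add 4: running sum 17 < 51
add 1: running sum 18 < 51
add 8: running sum 26 < 51
add 2: running sum 28 < 51
add 11: running sum 39 < 51
end 8: [1, 8, 4, 4, 1, 8, 2, 11, 12] sum 51, len 9
end 9: [8, 4, 4, 1, 8, 2, 11, 12, 2] sum 52, len 9
end 10: [8, 4, 4, 1, 8, 2, 11, 12, 2, 4] sum 56, len 10
end 11: [4, 1, 8, 2, 11, 12, 2, 4, 9] sum 53, len 9
end 12: [8, 2, 11, 12, 2, 4, 9, 8] sum 56, len 8
Shortest qualifying length: 8.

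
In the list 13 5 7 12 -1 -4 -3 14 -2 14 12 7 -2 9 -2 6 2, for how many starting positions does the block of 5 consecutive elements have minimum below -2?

(13, 5, 7, 12, -1) → min -1
(5, 7, 12, -1, -4) → min -4  < -2 ✓
(7, 12, -1, -4, -3) → min -4  < -2 ✓
(12, -1, -4, -3, 14) → min -4  < -2 ✓
(-1, -4, -3, 14, -2) → min -4  < -2 ✓
(-4, -3, 14, -2, 14) → min -4  < -2 ✓
(-3, 14, -2, 14, 12) → min -3  < -2 ✓
(14, -2, 14, 12, 7) → min -2
(-2, 14, 12, 7, -2) → min -2
(14, 12, 7, -2, 9) → min -2
(12, 7, -2, 9, -2) → min -2
(7, -2, 9, -2, 6) → min -2
(-2, 9, -2, 6, 2) → min -2
6 windows satisfy the condition.

6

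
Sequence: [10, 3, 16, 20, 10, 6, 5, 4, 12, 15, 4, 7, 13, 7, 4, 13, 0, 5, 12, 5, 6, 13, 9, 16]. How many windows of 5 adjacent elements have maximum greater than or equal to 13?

10 3 16 20 10 → max 20  ≥ 13 ✓
3 16 20 10 6 → max 20  ≥ 13 ✓
16 20 10 6 5 → max 20  ≥ 13 ✓
20 10 6 5 4 → max 20  ≥ 13 ✓
10 6 5 4 12 → max 12
6 5 4 12 15 → max 15  ≥ 13 ✓
5 4 12 15 4 → max 15  ≥ 13 ✓
4 12 15 4 7 → max 15  ≥ 13 ✓
12 15 4 7 13 → max 15  ≥ 13 ✓
15 4 7 13 7 → max 15  ≥ 13 ✓
4 7 13 7 4 → max 13  ≥ 13 ✓
7 13 7 4 13 → max 13  ≥ 13 ✓
13 7 4 13 0 → max 13  ≥ 13 ✓
7 4 13 0 5 → max 13  ≥ 13 ✓
4 13 0 5 12 → max 13  ≥ 13 ✓
13 0 5 12 5 → max 13  ≥ 13 ✓
0 5 12 5 6 → max 12
5 12 5 6 13 → max 13  ≥ 13 ✓
12 5 6 13 9 → max 13  ≥ 13 ✓
5 6 13 9 16 → max 16  ≥ 13 ✓
18 windows satisfy the condition.

18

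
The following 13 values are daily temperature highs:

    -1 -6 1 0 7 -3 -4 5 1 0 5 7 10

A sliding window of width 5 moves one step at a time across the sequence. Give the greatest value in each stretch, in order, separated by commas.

(-1, -6, 1, 0, 7) → max 7
(-6, 1, 0, 7, -3) → max 7
(1, 0, 7, -3, -4) → max 7
(0, 7, -3, -4, 5) → max 7
(7, -3, -4, 5, 1) → max 7
(-3, -4, 5, 1, 0) → max 5
(-4, 5, 1, 0, 5) → max 5
(5, 1, 0, 5, 7) → max 7
(1, 0, 5, 7, 10) → max 10

7, 7, 7, 7, 7, 5, 5, 7, 10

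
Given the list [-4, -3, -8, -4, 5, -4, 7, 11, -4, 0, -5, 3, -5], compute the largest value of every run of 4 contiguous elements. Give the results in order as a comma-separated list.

-3, 5, 5, 7, 11, 11, 11, 11, 3, 3

Sliding a size-4 window across the 13 values:
[-4, -3, -8, -4] → max -3
[-3, -8, -4, 5] → max 5
[-8, -4, 5, -4] → max 5
[-4, 5, -4, 7] → max 7
[5, -4, 7, 11] → max 11
[-4, 7, 11, -4] → max 11
[7, 11, -4, 0] → max 11
[11, -4, 0, -5] → max 11
[-4, 0, -5, 3] → max 3
[0, -5, 3, -5] → max 3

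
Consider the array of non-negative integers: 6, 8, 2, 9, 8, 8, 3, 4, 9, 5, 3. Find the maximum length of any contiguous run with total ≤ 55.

[6] sum 6 len 1
[6, 8] sum 14 len 2
[6, 8, 2] sum 16 len 3
[6, 8, 2, 9] sum 25 len 4
[6, 8, 2, 9, 8] sum 33 len 5
[6, 8, 2, 9, 8, 8] sum 41 len 6
[6, 8, 2, 9, 8, 8, 3] sum 44 len 7
[6, 8, 2, 9, 8, 8, 3, 4] sum 48 len 8
[8, 2, 9, 8, 8, 3, 4, 9] sum 51 len 8
[2, 9, 8, 8, 3, 4, 9, 5] sum 48 len 8
[2, 9, 8, 8, 3, 4, 9, 5, 3] sum 51 len 9
Longest length seen: 9.

9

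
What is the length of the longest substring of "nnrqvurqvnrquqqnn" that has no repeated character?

5

[n] len 1
[n] len 1
[n, r] len 2
[n, r, q] len 3
[n, r, q, v] len 4
[n, r, q, v, u] len 5
[q, v, u, r] len 4
[v, u, r, q] len 4
[u, r, q, v] len 4
[u, r, q, v, n] len 5
[q, v, n, r] len 4
[v, n, r, q] len 4
[v, n, r, q, u] len 5
[u, q] len 2
[q] len 1
[q, n] len 2
[n] len 1
Longest all-distinct length: 5.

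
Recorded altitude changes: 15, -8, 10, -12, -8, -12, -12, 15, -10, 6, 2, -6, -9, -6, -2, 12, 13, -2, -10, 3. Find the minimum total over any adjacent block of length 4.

Each size-4 window and its sum:
15 -8 10 -12 → sum 5
-8 10 -12 -8 → sum -18
10 -12 -8 -12 → sum -22
-12 -8 -12 -12 → sum -44
-8 -12 -12 15 → sum -17
-12 -12 15 -10 → sum -19
-12 15 -10 6 → sum -1
15 -10 6 2 → sum 13
-10 6 2 -6 → sum -8
6 2 -6 -9 → sum -7
2 -6 -9 -6 → sum -19
-6 -9 -6 -2 → sum -23
-9 -6 -2 12 → sum -5
-6 -2 12 13 → sum 17
-2 12 13 -2 → sum 21
12 13 -2 -10 → sum 13
13 -2 -10 3 → sum 4
Minimum of these is -44.

-44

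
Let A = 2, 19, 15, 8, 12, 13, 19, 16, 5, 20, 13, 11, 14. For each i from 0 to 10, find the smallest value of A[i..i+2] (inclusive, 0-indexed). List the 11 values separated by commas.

Sliding a size-3 window across the 13 values:
(2, 19, 15) → min 2
(19, 15, 8) → min 8
(15, 8, 12) → min 8
(8, 12, 13) → min 8
(12, 13, 19) → min 12
(13, 19, 16) → min 13
(19, 16, 5) → min 5
(16, 5, 20) → min 5
(5, 20, 13) → min 5
(20, 13, 11) → min 11
(13, 11, 14) → min 11

2, 8, 8, 8, 12, 13, 5, 5, 5, 11, 11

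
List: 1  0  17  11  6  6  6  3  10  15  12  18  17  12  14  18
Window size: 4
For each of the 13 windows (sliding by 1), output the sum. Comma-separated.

1 0 17 11 → sum 29
0 17 11 6 → sum 34
17 11 6 6 → sum 40
11 6 6 6 → sum 29
6 6 6 3 → sum 21
6 6 3 10 → sum 25
6 3 10 15 → sum 34
3 10 15 12 → sum 40
10 15 12 18 → sum 55
15 12 18 17 → sum 62
12 18 17 12 → sum 59
18 17 12 14 → sum 61
17 12 14 18 → sum 61

29, 34, 40, 29, 21, 25, 34, 40, 55, 62, 59, 61, 61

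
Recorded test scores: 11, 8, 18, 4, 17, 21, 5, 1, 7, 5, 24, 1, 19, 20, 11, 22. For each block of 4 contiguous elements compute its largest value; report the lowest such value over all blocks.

[11, 8, 18, 4] → max 18
[8, 18, 4, 17] → max 18
[18, 4, 17, 21] → max 21
[4, 17, 21, 5] → max 21
[17, 21, 5, 1] → max 21
[21, 5, 1, 7] → max 21
[5, 1, 7, 5] → max 7
[1, 7, 5, 24] → max 24
[7, 5, 24, 1] → max 24
[5, 24, 1, 19] → max 24
[24, 1, 19, 20] → max 24
[1, 19, 20, 11] → max 20
[19, 20, 11, 22] → max 22
Lowest of these is 7.

7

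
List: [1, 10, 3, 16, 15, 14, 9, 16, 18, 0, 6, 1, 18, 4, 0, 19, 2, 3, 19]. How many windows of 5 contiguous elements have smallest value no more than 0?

10

1 10 3 16 15 → min 1
10 3 16 15 14 → min 3
3 16 15 14 9 → min 3
16 15 14 9 16 → min 9
15 14 9 16 18 → min 9
14 9 16 18 0 → min 0  ≤ 0 ✓
9 16 18 0 6 → min 0  ≤ 0 ✓
16 18 0 6 1 → min 0  ≤ 0 ✓
18 0 6 1 18 → min 0  ≤ 0 ✓
0 6 1 18 4 → min 0  ≤ 0 ✓
6 1 18 4 0 → min 0  ≤ 0 ✓
1 18 4 0 19 → min 0  ≤ 0 ✓
18 4 0 19 2 → min 0  ≤ 0 ✓
4 0 19 2 3 → min 0  ≤ 0 ✓
0 19 2 3 19 → min 0  ≤ 0 ✓
10 windows satisfy the condition.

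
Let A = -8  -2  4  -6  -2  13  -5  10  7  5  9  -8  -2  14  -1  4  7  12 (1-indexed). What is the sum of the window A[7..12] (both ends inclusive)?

Elements at indices 7..12: -5, 10, 7, 5, 9, -8
sum(-5, 10, 7, 5, 9, -8) = 18

18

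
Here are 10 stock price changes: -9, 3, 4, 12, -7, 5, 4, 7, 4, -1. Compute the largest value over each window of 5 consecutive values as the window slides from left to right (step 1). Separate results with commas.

12, 12, 12, 12, 7, 7

(-9, 3, 4, 12, -7) → max 12
(3, 4, 12, -7, 5) → max 12
(4, 12, -7, 5, 4) → max 12
(12, -7, 5, 4, 7) → max 12
(-7, 5, 4, 7, 4) → max 7
(5, 4, 7, 4, -1) → max 7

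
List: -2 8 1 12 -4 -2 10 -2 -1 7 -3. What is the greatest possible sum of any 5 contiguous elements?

Window sums for each of the 7 positions:
-2 8 1 12 -4 → sum 15
8 1 12 -4 -2 → sum 15
1 12 -4 -2 10 → sum 17
12 -4 -2 10 -2 → sum 14
-4 -2 10 -2 -1 → sum 1
-2 10 -2 -1 7 → sum 12
10 -2 -1 7 -3 → sum 11
Greatest of these is 17.

17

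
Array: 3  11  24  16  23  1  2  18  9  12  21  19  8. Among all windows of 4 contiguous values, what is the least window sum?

30

(3, 11, 24, 16) → sum 54
(11, 24, 16, 23) → sum 74
(24, 16, 23, 1) → sum 64
(16, 23, 1, 2) → sum 42
(23, 1, 2, 18) → sum 44
(1, 2, 18, 9) → sum 30
(2, 18, 9, 12) → sum 41
(18, 9, 12, 21) → sum 60
(9, 12, 21, 19) → sum 61
(12, 21, 19, 8) → sum 60
Least of these is 30.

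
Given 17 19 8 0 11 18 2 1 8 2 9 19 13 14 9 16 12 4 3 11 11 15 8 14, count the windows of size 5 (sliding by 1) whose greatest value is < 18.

9

17 19 8 0 11 → max 19
19 8 0 11 18 → max 19
8 0 11 18 2 → max 18
0 11 18 2 1 → max 18
11 18 2 1 8 → max 18
18 2 1 8 2 → max 18
2 1 8 2 9 → max 9  < 18 ✓
1 8 2 9 19 → max 19
8 2 9 19 13 → max 19
2 9 19 13 14 → max 19
9 19 13 14 9 → max 19
19 13 14 9 16 → max 19
13 14 9 16 12 → max 16  < 18 ✓
14 9 16 12 4 → max 16  < 18 ✓
9 16 12 4 3 → max 16  < 18 ✓
16 12 4 3 11 → max 16  < 18 ✓
12 4 3 11 11 → max 12  < 18 ✓
4 3 11 11 15 → max 15  < 18 ✓
3 11 11 15 8 → max 15  < 18 ✓
11 11 15 8 14 → max 15  < 18 ✓
9 windows satisfy the condition.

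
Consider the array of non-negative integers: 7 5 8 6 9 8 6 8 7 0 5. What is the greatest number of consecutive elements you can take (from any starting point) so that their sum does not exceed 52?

add 7: [7] sum 7, len 1
add 5: [7, 5] sum 12, len 2
add 8: [7, 5, 8] sum 20, len 3
add 6: [7, 5, 8, 6] sum 26, len 4
add 9: [7, 5, 8, 6, 9] sum 35, len 5
add 8: [7, 5, 8, 6, 9, 8] sum 43, len 6
add 6: [7, 5, 8, 6, 9, 8, 6] sum 49, len 7
add 8: [5, 8, 6, 9, 8, 6, 8] sum 50, len 7
add 7: [8, 6, 9, 8, 6, 8, 7] sum 52, len 7
add 0: [8, 6, 9, 8, 6, 8, 7, 0] sum 52, len 8
add 5: [6, 9, 8, 6, 8, 7, 0, 5] sum 49, len 8
Longest length seen: 8.

8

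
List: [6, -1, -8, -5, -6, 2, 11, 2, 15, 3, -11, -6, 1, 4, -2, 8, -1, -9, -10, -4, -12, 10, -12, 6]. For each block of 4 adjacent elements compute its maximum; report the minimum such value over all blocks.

Window maxs for each of the 21 positions:
6 -1 -8 -5 → max 6
-1 -8 -5 -6 → max -1
-8 -5 -6 2 → max 2
-5 -6 2 11 → max 11
-6 2 11 2 → max 11
2 11 2 15 → max 15
11 2 15 3 → max 15
2 15 3 -11 → max 15
15 3 -11 -6 → max 15
3 -11 -6 1 → max 3
-11 -6 1 4 → max 4
-6 1 4 -2 → max 4
1 4 -2 8 → max 8
4 -2 8 -1 → max 8
-2 8 -1 -9 → max 8
8 -1 -9 -10 → max 8
-1 -9 -10 -4 → max -1
-9 -10 -4 -12 → max -4
-10 -4 -12 10 → max 10
-4 -12 10 -12 → max 10
-12 10 -12 6 → max 10
Minimum of these is -4.

-4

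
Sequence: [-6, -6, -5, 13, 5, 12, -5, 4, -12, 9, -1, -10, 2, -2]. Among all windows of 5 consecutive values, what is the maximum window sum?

29

Each size-5 window and its sum:
[-6, -6, -5, 13, 5] → sum 1
[-6, -5, 13, 5, 12] → sum 19
[-5, 13, 5, 12, -5] → sum 20
[13, 5, 12, -5, 4] → sum 29
[5, 12, -5, 4, -12] → sum 4
[12, -5, 4, -12, 9] → sum 8
[-5, 4, -12, 9, -1] → sum -5
[4, -12, 9, -1, -10] → sum -10
[-12, 9, -1, -10, 2] → sum -12
[9, -1, -10, 2, -2] → sum -2
Maximum of these is 29.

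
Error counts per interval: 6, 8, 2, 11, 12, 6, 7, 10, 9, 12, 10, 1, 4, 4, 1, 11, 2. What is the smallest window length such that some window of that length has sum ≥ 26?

Extend right; whenever the sum reaches 26, record the length and shrink from the left:
add 6: running sum 6 < 26
add 8: running sum 14 < 26
add 2: running sum 16 < 26
add 11: shortest ending here [6, 8, 2, 11] sum 27, len 4
add 12: shortest ending here [8, 2, 11, 12] sum 33, len 4
add 6: shortest ending here [11, 12, 6] sum 29, len 3
add 7: shortest ending here [11, 12, 6, 7] sum 36, len 4
add 10: shortest ending here [12, 6, 7, 10] sum 35, len 4
add 9: shortest ending here [7, 10, 9] sum 26, len 3
add 12: shortest ending here [10, 9, 12] sum 31, len 3
add 10: shortest ending here [9, 12, 10] sum 31, len 3
add 1: shortest ending here [9, 12, 10, 1] sum 32, len 4
add 4: shortest ending here [12, 10, 1, 4] sum 27, len 4
add 4: shortest ending here [12, 10, 1, 4, 4] sum 31, len 5
add 1: shortest ending here [12, 10, 1, 4, 4, 1] sum 32, len 6
add 11: shortest ending here [10, 1, 4, 4, 1, 11] sum 31, len 6
add 2: shortest ending here [10, 1, 4, 4, 1, 11, 2] sum 33, len 7
Shortest qualifying length: 3.

3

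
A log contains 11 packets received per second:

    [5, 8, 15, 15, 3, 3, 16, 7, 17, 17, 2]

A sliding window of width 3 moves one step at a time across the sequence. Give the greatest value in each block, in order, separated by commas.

[5, 8, 15] → max 15
[8, 15, 15] → max 15
[15, 15, 3] → max 15
[15, 3, 3] → max 15
[3, 3, 16] → max 16
[3, 16, 7] → max 16
[16, 7, 17] → max 17
[7, 17, 17] → max 17
[17, 17, 2] → max 17

15, 15, 15, 15, 16, 16, 17, 17, 17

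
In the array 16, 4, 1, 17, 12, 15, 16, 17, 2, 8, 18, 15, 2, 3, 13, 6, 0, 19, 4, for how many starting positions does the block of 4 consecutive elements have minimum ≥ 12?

2

16 4 1 17 → min 1
4 1 17 12 → min 1
1 17 12 15 → min 1
17 12 15 16 → min 12  ≥ 12 ✓
12 15 16 17 → min 12  ≥ 12 ✓
15 16 17 2 → min 2
16 17 2 8 → min 2
17 2 8 18 → min 2
2 8 18 15 → min 2
8 18 15 2 → min 2
18 15 2 3 → min 2
15 2 3 13 → min 2
2 3 13 6 → min 2
3 13 6 0 → min 0
13 6 0 19 → min 0
6 0 19 4 → min 0
2 windows satisfy the condition.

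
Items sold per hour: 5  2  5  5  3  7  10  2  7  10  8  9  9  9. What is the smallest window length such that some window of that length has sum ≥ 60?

Extend right; whenever the sum reaches 60, record the length and shrink from the left:
add 5: running sum 5 < 60
add 2: running sum 7 < 60
add 5: running sum 12 < 60
add 5: running sum 17 < 60
add 3: running sum 20 < 60
add 7: running sum 27 < 60
add 10: running sum 37 < 60
add 2: running sum 39 < 60
add 7: running sum 46 < 60
add 10: running sum 56 < 60
add 8: shortest ending here [5, 2, 5, 5, 3, 7, 10, 2, 7, 10, 8] sum 64, len 11
add 9: shortest ending here [5, 3, 7, 10, 2, 7, 10, 8, 9] sum 61, len 9
add 9: shortest ending here [7, 10, 2, 7, 10, 8, 9, 9] sum 62, len 8
add 9: shortest ending here [10, 2, 7, 10, 8, 9, 9, 9] sum 64, len 8
Shortest qualifying length: 8.

8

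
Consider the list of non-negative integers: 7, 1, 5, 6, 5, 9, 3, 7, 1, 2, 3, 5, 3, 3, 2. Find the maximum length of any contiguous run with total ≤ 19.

7

Extend to the right; shrink from the left whenever the sum exceeds 19:
add 7: [7] sum 7, len 1
add 1: [7, 1] sum 8, len 2
add 5: [7, 1, 5] sum 13, len 3
add 6: [7, 1, 5, 6] sum 19, len 4
add 5: [1, 5, 6, 5] sum 17, len 4
add 9: [5, 9] sum 14, len 2
add 3: [5, 9, 3] sum 17, len 3
add 7: [9, 3, 7] sum 19, len 3
add 1: [3, 7, 1] sum 11, len 3
add 2: [3, 7, 1, 2] sum 13, len 4
add 3: [3, 7, 1, 2, 3] sum 16, len 5
add 5: [7, 1, 2, 3, 5] sum 18, len 5
add 3: [1, 2, 3, 5, 3] sum 14, len 5
add 3: [1, 2, 3, 5, 3, 3] sum 17, len 6
add 2: [1, 2, 3, 5, 3, 3, 2] sum 19, len 7
Longest length seen: 7.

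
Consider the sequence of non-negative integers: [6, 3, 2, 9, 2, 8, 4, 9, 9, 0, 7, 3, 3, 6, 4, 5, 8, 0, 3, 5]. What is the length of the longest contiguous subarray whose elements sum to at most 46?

→ 6: sum 6, len 1
→ 3: sum 9, len 2
→ 2: sum 11, len 3
→ 9: sum 20, len 4
→ 2: sum 22, len 5
→ 8: sum 30, len 6
→ 4: sum 34, len 7
→ 9: sum 43, len 8
→ 9 (dropped 6): sum 46, len 8
→ 0: sum 46, len 9
→ 7 (dropped 3, 2, 9): sum 39, len 7
→ 3: sum 42, len 8
→ 3: sum 45, len 9
→ 6 (dropped 2, 8): sum 41, len 8
→ 4: sum 45, len 9
→ 5 (dropped 4): sum 46, len 9
→ 8 (dropped 9): sum 45, len 9
→ 0: sum 45, len 10
→ 3 (dropped 9): sum 39, len 10
→ 5: sum 44, len 11
Longest length seen: 11.

11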